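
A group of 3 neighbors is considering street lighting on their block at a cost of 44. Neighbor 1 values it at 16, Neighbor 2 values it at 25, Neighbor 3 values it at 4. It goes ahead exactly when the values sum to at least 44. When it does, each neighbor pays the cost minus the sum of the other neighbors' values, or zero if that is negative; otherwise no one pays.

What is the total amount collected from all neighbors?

Total value 45 ≥ cost 44, so it is built.
Neighbor 1: others sum to 29; max(0, 44 - 29) = 15.
Neighbor 2: others sum to 20; max(0, 44 - 20) = 24.
Neighbor 3: others sum to 41; max(0, 44 - 41) = 3.
Total collected = 15 + 24 + 3 = 42.

42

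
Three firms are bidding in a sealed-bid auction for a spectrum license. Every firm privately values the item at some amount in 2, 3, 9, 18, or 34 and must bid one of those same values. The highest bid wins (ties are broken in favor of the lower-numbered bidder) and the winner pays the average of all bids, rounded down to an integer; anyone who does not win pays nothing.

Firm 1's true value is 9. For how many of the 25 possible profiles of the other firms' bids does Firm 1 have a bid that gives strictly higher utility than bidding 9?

4

Others bid (2, 2): truth gives 5; bid 2 gives 7 > 5. Violating.
Others bid (2, 3): truth gives 5; bid 3 gives 7 > 5. Violating.
Others bid (3, 2): truth gives 5; bid 3 gives 7 > 5. Violating.
Others bid (3, 3): truth gives 4; bid 3 gives 6 > 4. Violating.
Others bid (2, 9): truth gives 3; no alternative beats it.
Others bid (2, 18): truth gives 0; no alternative beats it.
(Checking all 25 profiles: 4 have a profitable deviation, 21 do not.)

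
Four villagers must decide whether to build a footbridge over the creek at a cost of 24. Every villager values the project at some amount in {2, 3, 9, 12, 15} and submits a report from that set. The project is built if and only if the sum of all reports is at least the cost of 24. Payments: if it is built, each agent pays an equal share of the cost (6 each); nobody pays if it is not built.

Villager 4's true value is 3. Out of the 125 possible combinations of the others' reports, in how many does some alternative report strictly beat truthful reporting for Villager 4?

Others report (3, 3, 15): truth gives -3; report 2 gives 0 > -3. Violating.
Others report (3, 9, 9): truth gives -3; report 2 gives 0 > -3. Violating.
Others report (3, 15, 3): truth gives -3; report 2 gives 0 > -3. Violating.
Others report (9, 3, 9): truth gives -3; report 2 gives 0 > -3. Violating.
Others report (2, 2, 2): truth gives 0; no alternative beats it.
Others report (2, 2, 3): truth gives 0; no alternative beats it.
(Checking all 125 profiles: 6 have a profitable deviation, 119 do not.)

6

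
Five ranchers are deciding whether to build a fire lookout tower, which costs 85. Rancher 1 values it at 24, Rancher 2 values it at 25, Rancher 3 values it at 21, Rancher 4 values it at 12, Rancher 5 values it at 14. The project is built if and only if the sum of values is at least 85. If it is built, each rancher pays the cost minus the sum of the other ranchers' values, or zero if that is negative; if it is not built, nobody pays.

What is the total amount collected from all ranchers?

41

Total value 96 ≥ cost 85, so it is built.
Rancher 1: others sum to 72; max(0, 85 - 72) = 13.
Rancher 2: others sum to 71; max(0, 85 - 71) = 14.
Rancher 3: others sum to 75; max(0, 85 - 75) = 10.
Rancher 4: others sum to 84; max(0, 85 - 84) = 1.
Rancher 5: others sum to 82; max(0, 85 - 82) = 3.
Total collected = 13 + 14 + 10 + 1 + 3 = 41.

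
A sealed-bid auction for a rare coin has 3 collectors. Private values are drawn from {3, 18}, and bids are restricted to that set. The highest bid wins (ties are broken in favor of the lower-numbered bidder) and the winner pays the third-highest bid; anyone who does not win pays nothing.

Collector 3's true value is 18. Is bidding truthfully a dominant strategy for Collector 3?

Yes

Check each profile of the others' bids and compare truth against every alternative bid.
Others bid (3, 3): truth gives 15, best alternative gives 0.
Others bid (3, 18): truth gives 0, best alternative gives 0.
Others bid (18, 3): truth gives 0, best alternative gives 0.
Others bid (18, 18): truth gives 0, best alternative gives 0.
In every case the truthful bid is at least as good as any alternative, so it is a dominant strategy.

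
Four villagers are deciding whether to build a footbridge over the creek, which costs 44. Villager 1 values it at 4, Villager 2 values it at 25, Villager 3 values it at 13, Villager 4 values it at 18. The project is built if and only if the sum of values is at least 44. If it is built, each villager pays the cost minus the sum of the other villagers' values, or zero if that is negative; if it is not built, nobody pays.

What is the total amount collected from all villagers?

11

Total value 60 ≥ cost 44, so it is built.
Villager 1: others sum to 56; max(0, 44 - 56) = 0.
Villager 2: others sum to 35; max(0, 44 - 35) = 9.
Villager 3: others sum to 47; max(0, 44 - 47) = 0.
Villager 4: others sum to 42; max(0, 44 - 42) = 2.
Total collected = 0 + 9 + 0 + 2 = 11.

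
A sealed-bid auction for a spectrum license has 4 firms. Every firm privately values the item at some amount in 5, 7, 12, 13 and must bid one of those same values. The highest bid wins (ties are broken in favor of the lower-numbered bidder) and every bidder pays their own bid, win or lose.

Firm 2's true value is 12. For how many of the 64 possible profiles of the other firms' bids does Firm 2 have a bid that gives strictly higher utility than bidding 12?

Others bid (5, 5, 5): truth gives 0; bid 7 gives 5 > 0. Violating.
Others bid (5, 5, 7): truth gives 0; bid 7 gives 5 > 0. Violating.
Others bid (5, 5, 13): truth gives -12; bid 13 gives -1 > -12. Violating.
Others bid (5, 7, 5): truth gives 0; bid 7 gives 5 > 0. Violating.
Others bid (5, 5, 12): truth gives 0; no alternative beats it.
Others bid (5, 7, 12): truth gives 0; no alternative beats it.
(Checking all 64 profiles: 50 have a profitable deviation, 14 do not.)

50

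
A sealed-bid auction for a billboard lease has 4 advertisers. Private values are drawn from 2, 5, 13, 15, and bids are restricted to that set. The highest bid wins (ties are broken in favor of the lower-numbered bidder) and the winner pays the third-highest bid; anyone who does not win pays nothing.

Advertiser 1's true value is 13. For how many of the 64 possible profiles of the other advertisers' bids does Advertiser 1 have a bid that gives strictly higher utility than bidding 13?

Others bid (2, 2, 15): truth gives 0; bid 15 gives 11 > 0. Violating.
Others bid (2, 5, 15): truth gives 0; bid 15 gives 8 > 0. Violating.
Others bid (2, 15, 2): truth gives 0; bid 15 gives 11 > 0. Violating.
Others bid (2, 15, 5): truth gives 0; bid 15 gives 8 > 0. Violating.
Others bid (2, 2, 2): truth gives 11; no alternative beats it.
Others bid (2, 2, 5): truth gives 11; no alternative beats it.
(Checking all 64 profiles: 12 have a profitable deviation, 52 do not.)

12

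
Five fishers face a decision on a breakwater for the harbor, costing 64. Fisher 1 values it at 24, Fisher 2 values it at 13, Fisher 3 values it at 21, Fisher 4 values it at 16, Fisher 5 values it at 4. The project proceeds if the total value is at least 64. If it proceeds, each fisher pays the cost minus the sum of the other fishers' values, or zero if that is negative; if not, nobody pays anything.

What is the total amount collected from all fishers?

Total value 78 ≥ cost 64, so it is built.
Fisher 1: others sum to 54; max(0, 64 - 54) = 10.
Fisher 2: others sum to 65; max(0, 64 - 65) = 0.
Fisher 3: others sum to 57; max(0, 64 - 57) = 7.
Fisher 4: others sum to 62; max(0, 64 - 62) = 2.
Fisher 5: others sum to 74; max(0, 64 - 74) = 0.
Total collected = 10 + 0 + 7 + 2 + 0 = 19.

19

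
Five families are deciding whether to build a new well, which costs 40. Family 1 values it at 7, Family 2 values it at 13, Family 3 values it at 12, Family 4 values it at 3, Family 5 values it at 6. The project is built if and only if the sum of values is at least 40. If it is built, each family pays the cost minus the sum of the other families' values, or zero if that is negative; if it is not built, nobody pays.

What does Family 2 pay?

12

Total value 41 ≥ cost 40, so the project is built.
The other families' values sum to 28.
Cost minus that sum is 40 - 28 = 12.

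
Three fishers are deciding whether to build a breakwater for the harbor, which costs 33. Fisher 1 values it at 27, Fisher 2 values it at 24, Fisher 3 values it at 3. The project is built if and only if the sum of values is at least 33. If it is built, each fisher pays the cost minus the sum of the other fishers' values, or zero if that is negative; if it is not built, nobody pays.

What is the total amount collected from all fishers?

Total value 54 ≥ cost 33, so it is built.
Fisher 1: others sum to 27; max(0, 33 - 27) = 6.
Fisher 2: others sum to 30; max(0, 33 - 30) = 3.
Fisher 3: others sum to 51; max(0, 33 - 51) = 0.
Total collected = 6 + 3 + 0 = 9.

9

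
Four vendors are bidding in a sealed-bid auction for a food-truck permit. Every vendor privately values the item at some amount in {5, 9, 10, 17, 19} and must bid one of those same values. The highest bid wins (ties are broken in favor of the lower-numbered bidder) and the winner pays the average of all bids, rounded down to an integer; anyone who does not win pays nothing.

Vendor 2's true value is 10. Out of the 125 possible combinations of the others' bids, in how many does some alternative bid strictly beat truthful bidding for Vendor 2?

1

Others bid (10, 5, 5): truth gives 0; bid 17 gives 1 > 0. Violating.
Others bid (5, 5, 5): truth gives 4; no alternative beats it.
Others bid (5, 5, 9): truth gives 3; no alternative beats it.
(Checking all 125 profiles: 1 has a profitable deviation, 124 do not.)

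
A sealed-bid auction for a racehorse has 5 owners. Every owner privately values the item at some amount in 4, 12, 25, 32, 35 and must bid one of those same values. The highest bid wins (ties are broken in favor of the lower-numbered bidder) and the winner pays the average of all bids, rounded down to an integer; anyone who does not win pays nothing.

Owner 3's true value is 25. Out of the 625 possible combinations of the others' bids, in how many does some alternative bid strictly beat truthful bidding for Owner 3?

231

Others bid (4, 4, 4, 4): truth gives 17; bid 12 gives 20 > 17. Violating.
Others bid (4, 4, 4, 12): truth gives 16; bid 12 gives 18 > 16. Violating.
Others bid (4, 4, 4, 32): truth gives 0; bid 32 gives 10 > 0. Violating.
Others bid (4, 4, 4, 35): truth gives 0; bid 35 gives 9 > 0. Violating.
Others bid (4, 4, 4, 25): truth gives 13; no alternative beats it.
Others bid (4, 4, 12, 25): truth gives 11; no alternative beats it.
(Checking all 625 profiles: 231 have a profitable deviation, 394 do not.)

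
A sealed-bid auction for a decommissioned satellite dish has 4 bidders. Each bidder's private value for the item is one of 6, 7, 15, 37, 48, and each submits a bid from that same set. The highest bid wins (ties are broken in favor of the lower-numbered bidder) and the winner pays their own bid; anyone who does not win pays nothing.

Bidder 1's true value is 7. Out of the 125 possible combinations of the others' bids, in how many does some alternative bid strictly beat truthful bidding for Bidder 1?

1

Others bid (6, 6, 6): truth gives 0; bid 6 gives 1 > 0. Violating.
Others bid (6, 6, 7): truth gives 0; no alternative beats it.
Others bid (6, 6, 15): truth gives 0; no alternative beats it.
(Checking all 125 profiles: 1 has a profitable deviation, 124 do not.)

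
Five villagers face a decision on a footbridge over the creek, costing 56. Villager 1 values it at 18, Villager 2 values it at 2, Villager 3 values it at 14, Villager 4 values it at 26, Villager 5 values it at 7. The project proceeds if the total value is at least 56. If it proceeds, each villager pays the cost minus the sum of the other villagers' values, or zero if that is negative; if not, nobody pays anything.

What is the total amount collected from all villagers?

Total value 67 ≥ cost 56, so it is built.
Villager 1: others sum to 49; max(0, 56 - 49) = 7.
Villager 2: others sum to 65; max(0, 56 - 65) = 0.
Villager 3: others sum to 53; max(0, 56 - 53) = 3.
Villager 4: others sum to 41; max(0, 56 - 41) = 15.
Villager 5: others sum to 60; max(0, 56 - 60) = 0.
Total collected = 7 + 0 + 3 + 15 + 0 = 25.

25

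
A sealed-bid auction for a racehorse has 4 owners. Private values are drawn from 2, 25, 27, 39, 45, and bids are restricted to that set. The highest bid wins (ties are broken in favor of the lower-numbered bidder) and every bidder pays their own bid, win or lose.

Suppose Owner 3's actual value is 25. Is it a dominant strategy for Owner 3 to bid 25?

Consider the case where Owner 1 bids 2, Owner 2 bids 2 and Owner 4 bids 27.
Truthful bid 25: loses but pays 25, utility -25.
Bid 2 instead: loses but pays 2, utility -2.
Since -2 > -25, bidding 2 is strictly better here, so truthful bidding is not dominant.

No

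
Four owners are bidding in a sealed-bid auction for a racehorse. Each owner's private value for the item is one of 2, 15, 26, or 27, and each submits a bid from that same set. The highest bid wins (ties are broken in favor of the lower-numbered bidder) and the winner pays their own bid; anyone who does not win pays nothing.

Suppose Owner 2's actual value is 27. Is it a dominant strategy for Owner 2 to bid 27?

Consider the case where Owner 1 bids 2, Owner 3 bids 2 and Owner 4 bids 2.
Truthful bid 27: wins, pays 27, utility 27 - 27 = 0.
Bid 15 instead: wins, pays 15, utility 27 - 15 = 12.
Since 12 > 0, bidding 15 is strictly better here, so truthful bidding is not dominant.

No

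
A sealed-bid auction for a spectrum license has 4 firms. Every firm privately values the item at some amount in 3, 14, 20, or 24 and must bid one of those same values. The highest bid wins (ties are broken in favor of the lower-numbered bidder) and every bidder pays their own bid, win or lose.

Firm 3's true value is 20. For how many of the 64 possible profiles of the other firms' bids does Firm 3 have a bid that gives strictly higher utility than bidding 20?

Others bid (3, 3, 3): truth gives 0; bid 14 gives 6 > 0. Violating.
Others bid (3, 3, 14): truth gives 0; bid 14 gives 6 > 0. Violating.
Others bid (3, 3, 24): truth gives -20; bid 3 gives -3 > -20. Violating.
Others bid (3, 14, 24): truth gives -20; bid 3 gives -3 > -20. Violating.
Others bid (3, 3, 20): truth gives 0; no alternative beats it.
Others bid (3, 14, 3): truth gives 0; no alternative beats it.
(Checking all 64 profiles: 54 have a profitable deviation, 10 do not.)

54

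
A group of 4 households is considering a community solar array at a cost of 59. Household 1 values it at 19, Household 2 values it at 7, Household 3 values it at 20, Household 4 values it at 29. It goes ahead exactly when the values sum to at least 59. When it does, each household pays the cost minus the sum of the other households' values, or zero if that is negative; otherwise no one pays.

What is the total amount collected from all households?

20

Total value 75 ≥ cost 59, so it is built.
Household 1: others sum to 56; max(0, 59 - 56) = 3.
Household 2: others sum to 68; max(0, 59 - 68) = 0.
Household 3: others sum to 55; max(0, 59 - 55) = 4.
Household 4: others sum to 46; max(0, 59 - 46) = 13.
Total collected = 3 + 0 + 4 + 13 = 20.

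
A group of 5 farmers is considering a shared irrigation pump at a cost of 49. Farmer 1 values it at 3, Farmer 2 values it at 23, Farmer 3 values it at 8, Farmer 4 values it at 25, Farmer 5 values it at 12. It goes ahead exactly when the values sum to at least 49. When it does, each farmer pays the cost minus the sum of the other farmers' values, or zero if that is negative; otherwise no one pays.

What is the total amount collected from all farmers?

Total value 71 ≥ cost 49, so it is built.
Farmer 1: others sum to 68; max(0, 49 - 68) = 0.
Farmer 2: others sum to 48; max(0, 49 - 48) = 1.
Farmer 3: others sum to 63; max(0, 49 - 63) = 0.
Farmer 4: others sum to 46; max(0, 49 - 46) = 3.
Farmer 5: others sum to 59; max(0, 49 - 59) = 0.
Total collected = 0 + 1 + 0 + 3 + 0 = 4.

4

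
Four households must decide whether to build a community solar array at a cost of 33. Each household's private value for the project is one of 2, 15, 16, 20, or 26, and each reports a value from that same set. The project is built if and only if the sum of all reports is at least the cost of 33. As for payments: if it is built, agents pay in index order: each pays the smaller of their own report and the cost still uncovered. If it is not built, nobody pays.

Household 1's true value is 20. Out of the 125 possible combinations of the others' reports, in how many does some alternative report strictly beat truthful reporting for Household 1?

124

Others report (2, 2, 15): truth gives 0; report 15 gives 5 > 0. Violating.
Others report (2, 2, 16): truth gives 0; report 15 gives 5 > 0. Violating.
Others report (2, 2, 20): truth gives 0; report 15 gives 5 > 0. Violating.
Others report (2, 2, 26): truth gives 0; report 15 gives 5 > 0. Violating.
Others report (2, 2, 2): truth gives 0; no alternative beats it.
(Checking all 125 profiles: 124 have a profitable deviation, 1 does not.)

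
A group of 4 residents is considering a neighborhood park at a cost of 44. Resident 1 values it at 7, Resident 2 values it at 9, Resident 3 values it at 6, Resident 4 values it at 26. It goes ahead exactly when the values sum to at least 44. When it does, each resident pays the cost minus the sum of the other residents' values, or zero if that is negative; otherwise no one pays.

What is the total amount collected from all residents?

Total value 48 ≥ cost 44, so it is built.
Resident 1: others sum to 41; max(0, 44 - 41) = 3.
Resident 2: others sum to 39; max(0, 44 - 39) = 5.
Resident 3: others sum to 42; max(0, 44 - 42) = 2.
Resident 4: others sum to 22; max(0, 44 - 22) = 22.
Total collected = 3 + 5 + 2 + 22 = 32.

32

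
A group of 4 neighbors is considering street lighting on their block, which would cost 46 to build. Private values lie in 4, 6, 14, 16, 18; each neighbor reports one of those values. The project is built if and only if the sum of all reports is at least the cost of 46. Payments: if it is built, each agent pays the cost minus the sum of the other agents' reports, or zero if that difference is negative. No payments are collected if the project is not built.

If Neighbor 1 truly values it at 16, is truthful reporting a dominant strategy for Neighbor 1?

Yes

Check each profile of the others' reports and compare truth against every alternative report.
Others report (14, 14, 18): truth gives 16, best alternative gives 16.
Others report (14, 16, 16): truth gives 16, best alternative gives 16.
Others report (14, 16, 18): truth gives 16, best alternative gives 16.
Others report (14, 18, 14): truth gives 16, best alternative gives 16.
Others report (14, 18, 16): truth gives 16, best alternative gives 16.
Others report (14, 18, 18): truth gives 16, best alternative gives 16.
(Remaining 119 profiles checked similarly; truth is weakly best in each.)
In every case the truthful report is at least as good as any alternative, so it is a dominant strategy.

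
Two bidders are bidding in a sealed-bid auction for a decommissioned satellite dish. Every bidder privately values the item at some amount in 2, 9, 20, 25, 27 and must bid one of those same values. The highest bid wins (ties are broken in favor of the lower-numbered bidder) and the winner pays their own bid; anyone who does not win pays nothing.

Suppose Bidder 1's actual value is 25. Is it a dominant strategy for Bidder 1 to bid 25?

Consider the case where Bidder 2 bids 2.
Truthful bid 25: wins, pays 25, utility 25 - 25 = 0.
Bid 2 instead: wins, pays 2, utility 25 - 2 = 23.
Since 23 > 0, bidding 2 is strictly better here, so truthful bidding is not dominant.

No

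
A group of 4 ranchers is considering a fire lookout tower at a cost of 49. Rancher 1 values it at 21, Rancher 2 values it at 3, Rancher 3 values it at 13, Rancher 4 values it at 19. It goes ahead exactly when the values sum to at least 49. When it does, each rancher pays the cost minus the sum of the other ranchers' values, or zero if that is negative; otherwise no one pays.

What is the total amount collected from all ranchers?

32

Total value 56 ≥ cost 49, so it is built.
Rancher 1: others sum to 35; max(0, 49 - 35) = 14.
Rancher 2: others sum to 53; max(0, 49 - 53) = 0.
Rancher 3: others sum to 43; max(0, 49 - 43) = 6.
Rancher 4: others sum to 37; max(0, 49 - 37) = 12.
Total collected = 14 + 0 + 6 + 12 = 32.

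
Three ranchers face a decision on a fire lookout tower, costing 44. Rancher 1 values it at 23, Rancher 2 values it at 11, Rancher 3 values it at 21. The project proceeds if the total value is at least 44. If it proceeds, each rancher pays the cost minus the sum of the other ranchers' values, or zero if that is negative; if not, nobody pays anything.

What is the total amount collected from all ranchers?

Total value 55 ≥ cost 44, so it is built.
Rancher 1: others sum to 32; max(0, 44 - 32) = 12.
Rancher 2: others sum to 44; max(0, 44 - 44) = 0.
Rancher 3: others sum to 34; max(0, 44 - 34) = 10.
Total collected = 12 + 0 + 10 = 22.

22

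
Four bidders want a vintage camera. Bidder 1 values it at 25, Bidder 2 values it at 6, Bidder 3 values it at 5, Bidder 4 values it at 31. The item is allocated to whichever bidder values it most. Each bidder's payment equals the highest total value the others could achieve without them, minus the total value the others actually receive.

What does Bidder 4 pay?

Bidder 4 has the highest value and receives the item.
Without Bidder 4, the item would go to the next-highest value, 25, so the others could achieve 25.
With Bidder 4 present and winning, the others receive nothing, so their total is 0.
Payment = 25 - 0 = 25.

25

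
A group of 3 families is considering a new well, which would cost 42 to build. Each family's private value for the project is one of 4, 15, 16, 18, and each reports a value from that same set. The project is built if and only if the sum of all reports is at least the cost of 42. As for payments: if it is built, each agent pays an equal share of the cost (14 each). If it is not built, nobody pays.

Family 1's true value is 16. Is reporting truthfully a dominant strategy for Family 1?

Check each profile of the others' reports and compare truth against every alternative report.
Others report (15, 15): truth gives 2, best alternative gives 2.
Others report (15, 16): truth gives 2, best alternative gives 2.
Others report (15, 18): truth gives 2, best alternative gives 2.
Others report (16, 15): truth gives 2, best alternative gives 2.
Others report (16, 16): truth gives 2, best alternative gives 2.
Others report (16, 18): truth gives 2, best alternative gives 2.
(Remaining 10 profiles checked similarly; truth is weakly best in each.)
In every case the truthful report is at least as good as any alternative, so it is a dominant strategy.

Yes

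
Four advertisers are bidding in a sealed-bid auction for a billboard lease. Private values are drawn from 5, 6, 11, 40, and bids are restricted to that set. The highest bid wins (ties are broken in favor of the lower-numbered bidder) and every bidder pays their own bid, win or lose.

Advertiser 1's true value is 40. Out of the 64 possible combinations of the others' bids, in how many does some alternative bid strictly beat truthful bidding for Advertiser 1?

Others bid (5, 5, 5): truth gives 0; bid 5 gives 35 > 0. Violating.
Others bid (5, 5, 6): truth gives 0; bid 6 gives 34 > 0. Violating.
Others bid (5, 5, 11): truth gives 0; bid 11 gives 29 > 0. Violating.
Others bid (5, 6, 5): truth gives 0; bid 6 gives 34 > 0. Violating.
Others bid (5, 5, 40): truth gives 0; no alternative beats it.
Others bid (5, 6, 40): truth gives 0; no alternative beats it.
(Checking all 64 profiles: 27 have a profitable deviation, 37 do not.)

27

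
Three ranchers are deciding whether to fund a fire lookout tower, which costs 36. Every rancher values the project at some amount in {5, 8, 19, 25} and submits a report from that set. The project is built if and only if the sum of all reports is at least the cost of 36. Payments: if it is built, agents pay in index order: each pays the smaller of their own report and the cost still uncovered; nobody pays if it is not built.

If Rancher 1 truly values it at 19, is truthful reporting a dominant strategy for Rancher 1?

Consider the case where Rancher 2 reports 5 and Rancher 3 reports 25.
Truthful report 19: project built, pays 19, utility 19 - 19 = 0.
Report 8 instead: project built, pays 8, utility 19 - 8 = 11.
Since 11 > 0, reporting 8 is strictly better here, so truthful reporting is not dominant.

No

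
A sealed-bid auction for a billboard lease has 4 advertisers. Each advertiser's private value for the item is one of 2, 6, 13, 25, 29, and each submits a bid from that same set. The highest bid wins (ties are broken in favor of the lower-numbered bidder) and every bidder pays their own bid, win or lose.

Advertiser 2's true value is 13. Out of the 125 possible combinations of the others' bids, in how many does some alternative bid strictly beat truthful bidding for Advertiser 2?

111

Others bid (2, 2, 2): truth gives 0; bid 6 gives 7 > 0. Violating.
Others bid (2, 2, 6): truth gives 0; bid 6 gives 7 > 0. Violating.
Others bid (2, 2, 25): truth gives -13; bid 2 gives -2 > -13. Violating.
Others bid (2, 2, 29): truth gives -13; bid 2 gives -2 > -13. Violating.
Others bid (2, 2, 13): truth gives 0; no alternative beats it.
Others bid (2, 6, 13): truth gives 0; no alternative beats it.
(Checking all 125 profiles: 111 have a profitable deviation, 14 do not.)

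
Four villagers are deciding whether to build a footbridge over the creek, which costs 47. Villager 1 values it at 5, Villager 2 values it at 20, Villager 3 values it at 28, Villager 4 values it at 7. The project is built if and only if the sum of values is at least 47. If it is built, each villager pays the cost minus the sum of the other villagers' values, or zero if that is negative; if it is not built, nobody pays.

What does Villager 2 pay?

7

Total value 60 ≥ cost 47, so the project is built.
The other villagers' values sum to 40.
Cost minus that sum is 47 - 40 = 7.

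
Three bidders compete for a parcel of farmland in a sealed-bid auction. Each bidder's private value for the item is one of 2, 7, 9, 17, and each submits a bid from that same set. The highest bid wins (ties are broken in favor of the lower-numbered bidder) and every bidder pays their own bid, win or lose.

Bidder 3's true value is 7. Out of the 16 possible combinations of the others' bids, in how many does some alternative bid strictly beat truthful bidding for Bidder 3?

15

Others bid (2, 7): truth gives -7; bid 2 gives -2 > -7. Violating.
Others bid (2, 9): truth gives -7; bid 2 gives -2 > -7. Violating.
Others bid (2, 17): truth gives -7; bid 2 gives -2 > -7. Violating.
Others bid (7, 2): truth gives -7; bid 2 gives -2 > -7. Violating.
Others bid (2, 2): truth gives 0; no alternative beats it.
(Checking all 16 profiles: 15 have a profitable deviation, 1 does not.)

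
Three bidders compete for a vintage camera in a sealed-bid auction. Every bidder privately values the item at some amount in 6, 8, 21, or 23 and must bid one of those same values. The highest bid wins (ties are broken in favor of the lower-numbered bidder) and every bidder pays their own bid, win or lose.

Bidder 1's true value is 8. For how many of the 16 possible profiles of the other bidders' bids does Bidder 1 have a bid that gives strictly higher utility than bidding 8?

13

Others bid (6, 6): truth gives 0; bid 6 gives 2 > 0. Violating.
Others bid (6, 21): truth gives -8; bid 6 gives -6 > -8. Violating.
Others bid (6, 23): truth gives -8; bid 6 gives -6 > -8. Violating.
Others bid (8, 21): truth gives -8; bid 6 gives -6 > -8. Violating.
Others bid (6, 8): truth gives 0; no alternative beats it.
Others bid (8, 6): truth gives 0; no alternative beats it.
(Checking all 16 profiles: 13 have a profitable deviation, 3 do not.)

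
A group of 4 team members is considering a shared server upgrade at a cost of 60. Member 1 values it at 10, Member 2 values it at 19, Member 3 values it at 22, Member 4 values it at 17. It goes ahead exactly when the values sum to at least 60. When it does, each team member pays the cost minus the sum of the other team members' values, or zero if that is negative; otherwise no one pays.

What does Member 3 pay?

14

Total value 68 ≥ cost 60, so the project is built.
The other team members' values sum to 46.
Cost minus that sum is 60 - 46 = 14.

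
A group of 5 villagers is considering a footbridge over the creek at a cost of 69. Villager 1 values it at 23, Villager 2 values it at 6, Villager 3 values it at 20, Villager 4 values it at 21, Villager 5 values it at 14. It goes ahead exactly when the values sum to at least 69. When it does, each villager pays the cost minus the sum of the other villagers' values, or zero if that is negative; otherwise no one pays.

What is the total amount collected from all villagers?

Total value 84 ≥ cost 69, so it is built.
Villager 1: others sum to 61; max(0, 69 - 61) = 8.
Villager 2: others sum to 78; max(0, 69 - 78) = 0.
Villager 3: others sum to 64; max(0, 69 - 64) = 5.
Villager 4: others sum to 63; max(0, 69 - 63) = 6.
Villager 5: others sum to 70; max(0, 69 - 70) = 0.
Total collected = 8 + 0 + 5 + 6 + 0 = 19.

19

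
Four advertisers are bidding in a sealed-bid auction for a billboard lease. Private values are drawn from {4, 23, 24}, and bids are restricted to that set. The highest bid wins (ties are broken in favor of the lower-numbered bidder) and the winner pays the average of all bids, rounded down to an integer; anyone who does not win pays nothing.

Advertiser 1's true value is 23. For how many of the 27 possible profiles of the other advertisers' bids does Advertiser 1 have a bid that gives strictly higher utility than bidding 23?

Others bid (4, 4, 4): truth gives 15; bid 4 gives 19 > 15. Violating.
Others bid (4, 4, 24): truth gives 0; bid 24 gives 9 > 0. Violating.
Others bid (4, 23, 24): truth gives 0; bid 24 gives 5 > 0. Violating.
Others bid (4, 24, 4): truth gives 0; bid 24 gives 9 > 0. Violating.
Others bid (4, 4, 23): truth gives 10; no alternative beats it.
Others bid (4, 23, 4): truth gives 10; no alternative beats it.
(Checking all 27 profiles: 13 have a profitable deviation, 14 do not.)

13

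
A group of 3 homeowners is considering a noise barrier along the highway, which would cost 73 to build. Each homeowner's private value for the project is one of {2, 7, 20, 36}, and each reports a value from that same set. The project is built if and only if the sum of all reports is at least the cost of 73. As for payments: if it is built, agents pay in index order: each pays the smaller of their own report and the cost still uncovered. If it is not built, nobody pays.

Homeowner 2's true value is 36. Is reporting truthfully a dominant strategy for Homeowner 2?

No

Consider the case where Homeowner 1 reports 20 and Homeowner 3 reports 36.
Truthful report 36: project built, pays 36, utility 36 - 36 = 0.
Report 20 instead: project built, pays 20, utility 36 - 20 = 16.
Since 16 > 0, reporting 20 is strictly better here, so truthful reporting is not dominant.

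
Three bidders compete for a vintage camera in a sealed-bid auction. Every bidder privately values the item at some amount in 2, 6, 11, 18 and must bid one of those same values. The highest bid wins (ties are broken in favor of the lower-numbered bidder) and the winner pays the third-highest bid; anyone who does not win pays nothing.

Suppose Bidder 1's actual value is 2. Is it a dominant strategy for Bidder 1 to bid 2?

Yes

Check each profile of the others' bids and compare truth against every alternative bid.
Others bid (6, 6): truth gives 0, best alternative gives -4.
Others bid (2, 2): truth gives 0, best alternative gives 0.
Others bid (2, 6): truth gives 0, best alternative gives 0.
Others bid (2, 11): truth gives 0, best alternative gives 0.
Others bid (2, 18): truth gives 0, best alternative gives 0.
Others bid (6, 2): truth gives 0, best alternative gives 0.
(Remaining 10 profiles checked similarly; truth is weakly best in each.)
In every case the truthful bid is at least as good as any alternative, so it is a dominant strategy.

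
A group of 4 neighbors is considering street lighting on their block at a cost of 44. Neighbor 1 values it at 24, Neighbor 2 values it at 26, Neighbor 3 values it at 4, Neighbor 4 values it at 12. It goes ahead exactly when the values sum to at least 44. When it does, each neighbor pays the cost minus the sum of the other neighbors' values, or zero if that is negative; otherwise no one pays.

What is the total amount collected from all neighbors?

6

Total value 66 ≥ cost 44, so it is built.
Neighbor 1: others sum to 42; max(0, 44 - 42) = 2.
Neighbor 2: others sum to 40; max(0, 44 - 40) = 4.
Neighbor 3: others sum to 62; max(0, 44 - 62) = 0.
Neighbor 4: others sum to 54; max(0, 44 - 54) = 0.
Total collected = 2 + 4 + 0 + 0 = 6.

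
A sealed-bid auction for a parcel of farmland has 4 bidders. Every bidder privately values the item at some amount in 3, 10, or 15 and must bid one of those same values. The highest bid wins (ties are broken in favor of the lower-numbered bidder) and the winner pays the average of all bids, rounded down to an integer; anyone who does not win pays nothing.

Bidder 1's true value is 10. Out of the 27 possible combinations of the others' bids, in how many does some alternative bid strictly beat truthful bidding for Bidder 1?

4

Others bid (3, 3, 3): truth gives 6; bid 3 gives 7 > 6. Violating.
Others bid (3, 3, 15): truth gives 0; bid 15 gives 1 > 0. Violating.
Others bid (3, 15, 3): truth gives 0; bid 15 gives 1 > 0. Violating.
Others bid (15, 3, 3): truth gives 0; bid 15 gives 1 > 0. Violating.
Others bid (3, 3, 10): truth gives 4; no alternative beats it.
Others bid (3, 10, 3): truth gives 4; no alternative beats it.
(Checking all 27 profiles: 4 have a profitable deviation, 23 do not.)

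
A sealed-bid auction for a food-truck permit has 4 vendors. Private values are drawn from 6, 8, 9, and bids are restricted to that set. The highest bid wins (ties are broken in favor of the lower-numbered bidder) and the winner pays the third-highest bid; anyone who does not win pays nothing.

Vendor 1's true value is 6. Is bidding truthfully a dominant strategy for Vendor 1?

Check each profile of the others' bids and compare truth against every alternative bid.
Others bid (6, 8, 8): truth gives 0, best alternative gives -2.
Others bid (8, 6, 8): truth gives 0, best alternative gives -2.
Others bid (8, 8, 6): truth gives 0, best alternative gives -2.
Others bid (8, 8, 8): truth gives 0, best alternative gives -2.
Others bid (6, 6, 6): truth gives 0, best alternative gives 0.
Others bid (6, 6, 8): truth gives 0, best alternative gives 0.
(Remaining 21 profiles checked similarly; truth is weakly best in each.)
In every case the truthful bid is at least as good as any alternative, so it is a dominant strategy.

Yes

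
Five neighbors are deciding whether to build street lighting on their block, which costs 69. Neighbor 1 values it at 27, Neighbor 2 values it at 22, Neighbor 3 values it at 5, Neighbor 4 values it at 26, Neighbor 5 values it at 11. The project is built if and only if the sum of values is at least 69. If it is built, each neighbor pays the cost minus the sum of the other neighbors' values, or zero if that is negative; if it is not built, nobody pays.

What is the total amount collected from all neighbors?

9

Total value 91 ≥ cost 69, so it is built.
Neighbor 1: others sum to 64; max(0, 69 - 64) = 5.
Neighbor 2: others sum to 69; max(0, 69 - 69) = 0.
Neighbor 3: others sum to 86; max(0, 69 - 86) = 0.
Neighbor 4: others sum to 65; max(0, 69 - 65) = 4.
Neighbor 5: others sum to 80; max(0, 69 - 80) = 0.
Total collected = 5 + 0 + 0 + 4 + 0 = 9.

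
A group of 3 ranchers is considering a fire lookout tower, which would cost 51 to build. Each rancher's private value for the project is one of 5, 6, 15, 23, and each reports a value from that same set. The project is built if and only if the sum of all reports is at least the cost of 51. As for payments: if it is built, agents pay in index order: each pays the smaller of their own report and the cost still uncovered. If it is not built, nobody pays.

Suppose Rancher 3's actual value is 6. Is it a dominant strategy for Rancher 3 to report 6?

Yes

Check each profile of the others' reports and compare truth against every alternative report.
Others report (23, 23): truth gives 1, best alternative gives 1.
Others report (5, 5): truth gives 0, best alternative gives 0.
Others report (5, 6): truth gives 0, best alternative gives 0.
Others report (5, 15): truth gives 0, best alternative gives 0.
Others report (5, 23): truth gives 0, best alternative gives 0.
Others report (6, 5): truth gives 0, best alternative gives 0.
(Remaining 10 profiles checked similarly; truth is weakly best in each.)
In every case the truthful report is at least as good as any alternative, so it is a dominant strategy.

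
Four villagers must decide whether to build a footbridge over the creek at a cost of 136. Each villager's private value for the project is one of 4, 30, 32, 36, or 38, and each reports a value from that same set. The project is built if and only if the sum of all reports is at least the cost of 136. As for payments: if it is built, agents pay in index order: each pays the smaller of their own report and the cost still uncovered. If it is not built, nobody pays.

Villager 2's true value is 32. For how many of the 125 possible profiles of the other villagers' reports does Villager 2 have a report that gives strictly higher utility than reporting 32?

20

Others report (30, 38, 38): truth gives 0; report 30 gives 2 > 0. Violating.
Others report (32, 36, 38): truth gives 0; report 30 gives 2 > 0. Violating.
Others report (32, 38, 36): truth gives 0; report 30 gives 2 > 0. Violating.
Others report (32, 38, 38): truth gives 0; report 30 gives 2 > 0. Violating.
Others report (4, 4, 4): truth gives 0; no alternative beats it.
Others report (4, 4, 30): truth gives 0; no alternative beats it.
(Checking all 125 profiles: 20 have a profitable deviation, 105 do not.)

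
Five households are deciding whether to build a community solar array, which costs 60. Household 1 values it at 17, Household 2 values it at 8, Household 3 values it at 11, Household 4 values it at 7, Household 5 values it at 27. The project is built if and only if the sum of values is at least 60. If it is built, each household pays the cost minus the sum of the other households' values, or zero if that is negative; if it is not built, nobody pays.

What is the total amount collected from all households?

25

Total value 70 ≥ cost 60, so it is built.
Household 1: others sum to 53; max(0, 60 - 53) = 7.
Household 2: others sum to 62; max(0, 60 - 62) = 0.
Household 3: others sum to 59; max(0, 60 - 59) = 1.
Household 4: others sum to 63; max(0, 60 - 63) = 0.
Household 5: others sum to 43; max(0, 60 - 43) = 17.
Total collected = 7 + 0 + 1 + 0 + 17 = 25.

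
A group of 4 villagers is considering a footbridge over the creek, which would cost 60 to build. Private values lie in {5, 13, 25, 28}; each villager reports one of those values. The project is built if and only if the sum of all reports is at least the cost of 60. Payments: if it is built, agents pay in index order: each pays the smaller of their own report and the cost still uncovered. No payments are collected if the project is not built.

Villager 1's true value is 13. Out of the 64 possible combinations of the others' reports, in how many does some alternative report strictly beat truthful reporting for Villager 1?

32

Others report (5, 25, 25): truth gives 0; report 5 gives 8 > 0. Violating.
Others report (5, 25, 28): truth gives 0; report 5 gives 8 > 0. Violating.
Others report (5, 28, 25): truth gives 0; report 5 gives 8 > 0. Violating.
Others report (5, 28, 28): truth gives 0; report 5 gives 8 > 0. Violating.
Others report (5, 5, 5): truth gives 0; no alternative beats it.
Others report (5, 5, 13): truth gives 0; no alternative beats it.
(Checking all 64 profiles: 32 have a profitable deviation, 32 do not.)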